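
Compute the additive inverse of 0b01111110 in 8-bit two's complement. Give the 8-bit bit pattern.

10000010

Invert: 10000001. Add 1: 10000010.
Check: 01111110 = 126, 10000010 = -126.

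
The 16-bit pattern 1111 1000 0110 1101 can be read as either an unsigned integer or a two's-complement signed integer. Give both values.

Unsigned: 1111100001101101 = 63597.
Signed: MSB=1 → 63597 − 65536 = -1939.

unsigned = 63597, signed = -1939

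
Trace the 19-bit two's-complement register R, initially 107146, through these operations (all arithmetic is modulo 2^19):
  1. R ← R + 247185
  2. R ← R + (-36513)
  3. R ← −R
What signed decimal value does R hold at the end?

Start: R = 107146 = 0011010001010001010.
R = 107146 + 247185 = 354331; wraps to -169957 = 1010110100000011011
R = -169957 + (-36513) = -206470 = 1001101100101111010
R = −(-206470) = 206470 = 0110010011010000110

206470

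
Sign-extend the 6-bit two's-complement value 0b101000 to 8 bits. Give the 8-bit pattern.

11101000

MSB of 101000 is 1; replicate it into the new high bits.
11|101000 → 11101000 (still -24).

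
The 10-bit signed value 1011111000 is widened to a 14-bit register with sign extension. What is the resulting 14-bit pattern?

MSB of 1011111000 is 1; replicate it into the new high bits.
1111|1011111000 → 11111011111000 (still -264).

11111011111000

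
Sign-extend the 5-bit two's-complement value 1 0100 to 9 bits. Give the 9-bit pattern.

111110100

MSB of 10100 is 1; replicate it into the new high bits.
1111|10100 → 111110100 (still -12).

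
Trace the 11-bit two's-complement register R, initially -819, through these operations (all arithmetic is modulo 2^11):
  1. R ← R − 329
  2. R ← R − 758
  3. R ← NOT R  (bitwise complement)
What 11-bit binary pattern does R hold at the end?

Start: R = -819 = 10011001101.
R = -819 − 329 = -1148; wraps to 900 = 01110000100
R = 900 − 758 = 142 = 00010001110
R = NOT 00010001110 = 11101110001 = -143

11101110001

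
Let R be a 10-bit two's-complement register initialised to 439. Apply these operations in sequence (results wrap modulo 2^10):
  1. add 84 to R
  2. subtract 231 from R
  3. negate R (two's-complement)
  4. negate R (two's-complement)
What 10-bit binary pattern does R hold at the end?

0100100100

Start: R = 439 = 0110110111.
R = 439 + 84 = 523; wraps to -501 = 1000001011
R = -501 − 231 = -732; wraps to 292 = 0100100100
R = −(292) = -292 = 1011011100
R = −(-292) = 292 = 0100100100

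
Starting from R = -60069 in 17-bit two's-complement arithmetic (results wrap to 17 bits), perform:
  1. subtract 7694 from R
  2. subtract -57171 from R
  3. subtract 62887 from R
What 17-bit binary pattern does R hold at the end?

01110000011111001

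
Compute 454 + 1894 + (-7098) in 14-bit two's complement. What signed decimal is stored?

-4750

454 + 1894 = 2348 (00100100101100)
2348 + (-7098) = -4750 (10110101110010)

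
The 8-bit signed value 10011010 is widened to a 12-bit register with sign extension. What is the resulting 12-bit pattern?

111110011010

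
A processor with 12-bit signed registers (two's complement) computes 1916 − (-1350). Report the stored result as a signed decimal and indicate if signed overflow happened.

-830; overflow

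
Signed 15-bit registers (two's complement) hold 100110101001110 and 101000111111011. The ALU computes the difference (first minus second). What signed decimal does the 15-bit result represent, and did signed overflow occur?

100110101001110 = -12978 (signed)
101000111111011 = -11781 (signed)
Subtract via negate-and-add: invert 101000111111011 + 1 = 010111000000101 (i.e. 11781).
  100110101001110
+ 010111000000101
= 111101101010011
Result 111101101010011: MSB = 1 → 31571 − 32768 = -1197.
Addends (after negating the subtrahend) have opposite signs, so signed overflow cannot occur.

-1197; no overflow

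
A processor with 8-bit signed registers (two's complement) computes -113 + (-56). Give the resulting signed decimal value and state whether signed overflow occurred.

87; overflow

-113 → 10001111
-56 → 11001000
  10001111
+ 11001000
= 01010111  (discard carry-out 1)
Result 01010111: MSB = 0 → value 87.
Both addends are negative but the stored result is non-negative: signed overflow. The true value -113 + (-56) = -169 lies outside [-128, 127].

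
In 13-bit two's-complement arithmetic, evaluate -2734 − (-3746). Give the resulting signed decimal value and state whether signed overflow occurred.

-2734 → 1010101010010
-3746 → 1000101011110
Subtract via negate-and-add: invert 1000101011110 + 1 = 0111010100010 (i.e. 3746).
  1010101010010
+ 0111010100010
= 0001111110100  (discard carry-out 1)
Result 0001111110100: MSB = 0 → value 1012.
Addends (after negating the subtrahend) have opposite signs, so signed overflow cannot occur.

1012; no overflow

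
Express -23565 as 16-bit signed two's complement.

1010001111110011

|-23565| = 23565 = 0101110000001101 in 16 bits.
Invert the bits: 1010001111110010. Add 1: 1010001111110011.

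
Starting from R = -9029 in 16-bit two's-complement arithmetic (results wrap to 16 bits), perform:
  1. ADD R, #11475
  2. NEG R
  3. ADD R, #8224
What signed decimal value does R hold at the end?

Start: R = -9029 = 1101110010111011.
R = -9029 + 11475 = 2446 = 0000100110001110
R = −(2446) = -2446 = 1111011001110010
R = -2446 + 8224 = 5778 = 0001011010010010

5778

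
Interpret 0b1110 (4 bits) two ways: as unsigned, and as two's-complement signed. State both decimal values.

Unsigned: 1110 = 14.
Signed: MSB=1 → 14 − 16 = -2.

unsigned = 14, signed = -2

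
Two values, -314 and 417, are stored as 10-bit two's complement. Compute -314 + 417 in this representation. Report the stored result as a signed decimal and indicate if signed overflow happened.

-314 → 1011000110
417 → 0110100001
  1011000110
+ 0110100001
= 0001100111  (discard carry-out 1)
Result 0001100111: MSB = 0 → value 103.
Addends have opposite signs, so signed overflow cannot occur.

103; no overflow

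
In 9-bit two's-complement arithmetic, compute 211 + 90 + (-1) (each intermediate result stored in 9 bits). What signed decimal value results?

-212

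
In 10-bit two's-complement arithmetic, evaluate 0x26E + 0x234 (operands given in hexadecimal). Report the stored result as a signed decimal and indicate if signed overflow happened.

162; overflow

0x26E = 1001101110 = -402 (signed)
0x234 = 1000110100 = -460 (signed)
  1001101110
+ 1000110100
= 0010100010  (discard carry-out 1)
Result 0010100010: MSB = 0 → value 162.
Both addends are negative but the stored result is non-negative: signed overflow. The true value -402 + (-460) = -862 lies outside [-512, 511].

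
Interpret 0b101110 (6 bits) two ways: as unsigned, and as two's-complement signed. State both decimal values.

Unsigned: 101110 = 46.
Signed: MSB=1 → 46 − 64 = -18.

unsigned = 46, signed = -18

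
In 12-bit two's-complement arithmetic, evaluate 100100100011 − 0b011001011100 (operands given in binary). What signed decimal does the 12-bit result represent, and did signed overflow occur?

711; overflow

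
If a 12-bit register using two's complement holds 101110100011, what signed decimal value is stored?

-1117

MSB is 1, so the value is negative.
Unsigned reading: 2979. Subtract 2^12 = 4096: 2979 − 4096 = -1117.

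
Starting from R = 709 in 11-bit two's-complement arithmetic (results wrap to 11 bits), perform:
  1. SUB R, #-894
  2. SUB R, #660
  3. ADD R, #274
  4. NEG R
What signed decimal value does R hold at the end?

Start: R = 709 = 01011000101.
R = 709 − (-894) = 1603; wraps to -445 = 11001000011
R = -445 − 660 = -1105; wraps to 943 = 01110101111
R = 943 + 274 = 1217; wraps to -831 = 10011000001
R = −(-831) = 831 = 01100111111

831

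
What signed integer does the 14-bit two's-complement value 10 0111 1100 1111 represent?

-6193

MSB is 1, so the value is negative.
Unsigned reading: 10191. Subtract 2^14 = 16384: 10191 − 16384 = -6193.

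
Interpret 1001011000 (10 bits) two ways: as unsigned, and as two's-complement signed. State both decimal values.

Unsigned: 1001011000 = 600.
Signed: MSB=1 → 600 − 1024 = -424.

unsigned = 600, signed = -424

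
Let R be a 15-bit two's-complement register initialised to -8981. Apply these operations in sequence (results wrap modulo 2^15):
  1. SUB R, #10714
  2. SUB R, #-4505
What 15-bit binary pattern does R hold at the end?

Start: R = -8981 = 101110011101011.
R = -8981 − 10714 = -19695; wraps to 13073 = 011001100010001
R = 13073 − (-4505) = 17578; wraps to -15190 = 100010010101010

100010010101010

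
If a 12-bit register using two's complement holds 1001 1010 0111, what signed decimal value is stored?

-1625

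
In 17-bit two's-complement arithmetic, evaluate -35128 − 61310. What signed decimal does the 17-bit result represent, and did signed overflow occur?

-35128 → 10111011011001000
61310 → 01110111101111110
Subtract via negate-and-add: invert 01110111101111110 + 1 = 10001000010000010 (i.e. -61310).
  10111011011001000
+ 10001000010000010
= 01000011101001010  (discard carry-out 1)
Result 01000011101001010: MSB = 0 → value 34634.
Both addends (after negating the subtrahend) are negative but the stored result is non-negative: signed overflow. The true value -35128 − 61310 = -96438 lies outside [-65536, 65535].

34634; overflow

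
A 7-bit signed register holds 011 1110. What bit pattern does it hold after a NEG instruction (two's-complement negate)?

1000010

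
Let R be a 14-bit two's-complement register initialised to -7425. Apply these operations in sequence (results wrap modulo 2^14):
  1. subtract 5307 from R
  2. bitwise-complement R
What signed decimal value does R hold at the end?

Start: R = -7425 = 10001011111111.
R = -7425 − 5307 = -12732; wraps to 3652 = 00111001000100
R = NOT 00111001000100 = 11000110111011 = -3653

-3653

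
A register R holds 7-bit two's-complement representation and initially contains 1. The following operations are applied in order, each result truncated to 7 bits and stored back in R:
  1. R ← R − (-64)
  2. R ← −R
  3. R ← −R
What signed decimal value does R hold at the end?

Start: R = 1 = 0000001.
R = 1 − (-64) = 65; wraps to -63 = 1000001
R = −(-63) = 63 = 0111111
R = −(63) = -63 = 1000001

-63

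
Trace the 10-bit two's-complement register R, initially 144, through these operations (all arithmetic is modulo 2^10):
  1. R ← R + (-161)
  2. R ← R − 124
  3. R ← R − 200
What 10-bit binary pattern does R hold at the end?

1010101011

Start: R = 144 = 0010010000.
R = 144 + (-161) = -17 = 1111101111
R = -17 − 124 = -141 = 1101110011
R = -141 − 200 = -341 = 1010101011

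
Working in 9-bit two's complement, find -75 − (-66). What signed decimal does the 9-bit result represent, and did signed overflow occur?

-75 → 110110101
-66 → 110111110
Subtract via negate-and-add: invert 110111110 + 1 = 001000010 (i.e. 66).
  110110101
+ 001000010
= 111110111
Result 111110111: MSB = 1 → 503 − 512 = -9.
Addends (after negating the subtrahend) have opposite signs, so signed overflow cannot occur.

-9; no overflow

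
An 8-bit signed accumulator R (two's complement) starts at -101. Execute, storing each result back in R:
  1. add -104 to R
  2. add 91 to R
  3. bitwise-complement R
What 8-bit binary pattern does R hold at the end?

Start: R = -101 = 10011011.
R = -101 + (-104) = -205; wraps to 51 = 00110011
R = 51 + 91 = 142; wraps to -114 = 10001110
R = NOT 10001110 = 01110001 = 113

01110001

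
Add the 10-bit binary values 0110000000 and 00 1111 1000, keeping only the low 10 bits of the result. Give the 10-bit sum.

1001111000

  0110000000
+ 0011111000
= 1001111000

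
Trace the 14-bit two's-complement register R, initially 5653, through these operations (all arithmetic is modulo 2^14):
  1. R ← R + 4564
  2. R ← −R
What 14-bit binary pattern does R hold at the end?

Start: R = 5653 = 01011000010101.
R = 5653 + 4564 = 10217; wraps to -6167 = 10011111101001
R = −(-6167) = 6167 = 01100000010111

01100000010111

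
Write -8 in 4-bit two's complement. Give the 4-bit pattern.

1000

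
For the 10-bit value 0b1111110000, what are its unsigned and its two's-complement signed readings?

Unsigned: 1111110000 = 1008.
Signed: MSB=1 → 1008 − 1024 = -16.

unsigned = 1008, signed = -16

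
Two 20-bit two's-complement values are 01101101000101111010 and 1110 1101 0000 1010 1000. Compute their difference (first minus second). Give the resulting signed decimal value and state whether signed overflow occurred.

-524078; overflow

01101101000101111010 = 446842 (signed)
1110 1101 0000 1010 1000 → 11101101000010101000 = -77656 (signed)
Subtract via negate-and-add: invert 11101101000010101000 + 1 = 00010010111101011000 (i.e. 77656).
  01101101000101111010
+ 00010010111101011000
= 10000000000011010010
Result 10000000000011010010: MSB = 1 → 524498 − 1048576 = -524078.
Both addends (after negating the subtrahend) are non-negative but the stored result is negative: signed overflow. The true value 446842 − (-77656) = 524498 lies outside [-524288, 524287].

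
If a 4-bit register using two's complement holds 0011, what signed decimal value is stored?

3

MSB is 0, so the value is non-negative: 0011 = 3.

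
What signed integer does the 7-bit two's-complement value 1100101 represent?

MSB is 1, so the value is negative.
Unsigned reading: 101. Subtract 2^7 = 128: 101 − 128 = -27.

-27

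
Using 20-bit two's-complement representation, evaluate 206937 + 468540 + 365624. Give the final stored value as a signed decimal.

206937 + 468540 = 675477 → wraps to -373099 (10100100111010010101)
-373099 + 365624 = -7475 (11111110001011001101)

-7475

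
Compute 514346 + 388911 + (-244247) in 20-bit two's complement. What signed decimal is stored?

-389566

514346 + 388911 = 903257 → wraps to -145319 (11011100100001011001)
-145319 + (-244247) = -389566 (10100000111001000010)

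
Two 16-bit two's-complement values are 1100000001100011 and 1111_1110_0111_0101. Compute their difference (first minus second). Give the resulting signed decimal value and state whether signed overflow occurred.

-15890; no overflow

1100000001100011 = -16285 (signed)
1111_1110_0111_0101 → 1111111001110101 = -395 (signed)
Subtract via negate-and-add: invert 1111111001110101 + 1 = 0000000110001011 (i.e. 395).
  1100000001100011
+ 0000000110001011
= 1100000111101110
Result 1100000111101110: MSB = 1 → 49646 − 65536 = -15890.
Addends (after negating the subtrahend) have opposite signs, so signed overflow cannot occur.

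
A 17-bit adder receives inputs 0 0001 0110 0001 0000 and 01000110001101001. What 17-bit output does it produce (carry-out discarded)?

01010001001111001

  00001011000010000
+ 01000110001101001
= 01010001001111001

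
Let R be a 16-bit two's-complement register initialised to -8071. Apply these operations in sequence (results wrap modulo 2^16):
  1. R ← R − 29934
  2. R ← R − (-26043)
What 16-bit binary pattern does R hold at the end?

1101000101000110

Start: R = -8071 = 1110000001111001.
R = -8071 − 29934 = -38005; wraps to 27531 = 0110101110001011
R = 27531 − (-26043) = 53574; wraps to -11962 = 1101000101000110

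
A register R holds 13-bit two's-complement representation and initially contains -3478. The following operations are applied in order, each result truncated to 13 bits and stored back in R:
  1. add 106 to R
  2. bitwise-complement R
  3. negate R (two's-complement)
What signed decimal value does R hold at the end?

-3371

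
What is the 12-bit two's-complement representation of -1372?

101010100100

|-1372| = 1372 = 010101011100 in 12 bits.
Invert the bits: 101010100011. Add 1: 101010100100.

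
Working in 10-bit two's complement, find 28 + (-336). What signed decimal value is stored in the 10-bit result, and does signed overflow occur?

-308; no overflow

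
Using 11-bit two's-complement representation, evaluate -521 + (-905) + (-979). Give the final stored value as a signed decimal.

-521 + (-905) = -1426 → wraps to 622 (01001101110)
622 + (-979) = -357 (11010011011)

-357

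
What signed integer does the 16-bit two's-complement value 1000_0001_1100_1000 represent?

MSB is 1, so the value is negative.
Invert: 0111111000110111. Add 1: 0111111000111000 = 32312. So the value is −32312.

-32312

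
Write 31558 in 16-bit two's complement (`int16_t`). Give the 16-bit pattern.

31558 is non-negative, so write it directly in 16 bits: 0111101101000110.

0111101101000110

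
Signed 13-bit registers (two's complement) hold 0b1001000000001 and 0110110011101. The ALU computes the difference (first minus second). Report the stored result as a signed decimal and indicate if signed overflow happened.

0b1001000000001 → 1001000000001 = -3583 (signed)
0110110011101 = 3485 (signed)
Subtract via negate-and-add: invert 0110110011101 + 1 = 1001001100011 (i.e. -3485).
  1001000000001
+ 1001001100011
= 0010001100100  (discard carry-out 1)
Result 0010001100100: MSB = 0 → value 1124.
Both addends (after negating the subtrahend) are negative but the stored result is non-negative: signed overflow. The true value -3583 − 3485 = -7068 lies outside [-4096, 4095].

1124; overflow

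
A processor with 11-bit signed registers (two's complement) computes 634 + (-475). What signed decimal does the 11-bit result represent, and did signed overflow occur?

634 → 01001111010
-475 → 11000100101
  01001111010
+ 11000100101
= 00010011111  (discard carry-out 1)
Result 00010011111: MSB = 0 → value 159.
Addends have opposite signs, so signed overflow cannot occur.

159; no overflow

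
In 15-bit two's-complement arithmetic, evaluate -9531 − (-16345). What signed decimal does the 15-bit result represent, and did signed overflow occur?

-9531 → 101101011000101
-16345 → 100000000100111
Subtract via negate-and-add: invert 100000000100111 + 1 = 011111111011001 (i.e. 16345).
  101101011000101
+ 011111111011001
= 001101010011110  (discard carry-out 1)
Result 001101010011110: MSB = 0 → value 6814.
Addends (after negating the subtrahend) have opposite signs, so signed overflow cannot occur.

6814; no overflow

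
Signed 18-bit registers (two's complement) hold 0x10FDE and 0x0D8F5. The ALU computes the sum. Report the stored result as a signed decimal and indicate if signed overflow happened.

0x10FDE = 010000111111011110 = 69598 (signed)
0x0D8F5 = 001101100011110101 = 55541 (signed)
  010000111111011110
+ 001101100011110101
= 011110100011010011
Result 011110100011010011: MSB = 0 → value 125139.
Both addends are non-negative and so is the stored result: no signed overflow.

125139; no overflow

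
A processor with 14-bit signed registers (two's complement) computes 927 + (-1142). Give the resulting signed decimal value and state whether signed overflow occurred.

927 → 00001110011111
-1142 → 11101110001010
  00001110011111
+ 11101110001010
= 11111100101001
Result 11111100101001: MSB = 1 → 16169 − 16384 = -215.
Addends have opposite signs, so signed overflow cannot occur.

-215; no overflow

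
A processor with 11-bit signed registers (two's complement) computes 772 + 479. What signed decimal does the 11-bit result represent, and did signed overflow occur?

772 → 01100000100
479 → 00111011111
  01100000100
+ 00111011111
= 10011100011
Result 10011100011: MSB = 1 → 1251 − 2048 = -797.
Both addends are non-negative but the stored result is negative: signed overflow. The true value 772 + 479 = 1251 lies outside [-1024, 1023].

-797; overflow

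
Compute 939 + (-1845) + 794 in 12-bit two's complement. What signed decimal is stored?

-112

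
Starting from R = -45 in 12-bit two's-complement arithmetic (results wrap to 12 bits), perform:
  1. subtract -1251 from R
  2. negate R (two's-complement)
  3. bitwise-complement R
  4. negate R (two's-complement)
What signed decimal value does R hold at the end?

Start: R = -45 = 111111010011.
R = -45 − (-1251) = 1206 = 010010110110
R = −(1206) = -1206 = 101101001010
R = NOT 101101001010 = 010010110101 = 1205
R = −(1205) = -1205 = 101101001011

-1205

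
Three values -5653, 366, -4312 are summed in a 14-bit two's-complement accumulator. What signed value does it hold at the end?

6785

-5653 + 366 = -5287 (10101101011001)
-5287 + (-4312) = -9599 → wraps to 6785 (01101010000001)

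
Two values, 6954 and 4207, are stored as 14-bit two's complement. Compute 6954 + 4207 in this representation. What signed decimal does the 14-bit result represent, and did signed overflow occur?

-5223; overflow

6954 → 01101100101010
4207 → 01000001101111
  01101100101010
+ 01000001101111
= 10101110011001
Result 10101110011001: MSB = 1 → 11161 − 16384 = -5223.
Both addends are non-negative but the stored result is negative: signed overflow. The true value 6954 + 4207 = 11161 lies outside [-8192, 8191].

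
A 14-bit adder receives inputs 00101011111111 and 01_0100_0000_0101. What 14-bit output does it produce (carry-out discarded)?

  00101011111111
+ 01010000000101
= 01111100000100

01111100000100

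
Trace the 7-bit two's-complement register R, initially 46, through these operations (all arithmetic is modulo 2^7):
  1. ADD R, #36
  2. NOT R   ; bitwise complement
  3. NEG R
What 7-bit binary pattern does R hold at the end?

Start: R = 46 = 0101110.
R = 46 + 36 = 82; wraps to -46 = 1010010
R = NOT 1010010 = 0101101 = 45
R = −(45) = -45 = 1010011

1010011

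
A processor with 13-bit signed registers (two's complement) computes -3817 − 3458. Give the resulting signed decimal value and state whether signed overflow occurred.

917; overflow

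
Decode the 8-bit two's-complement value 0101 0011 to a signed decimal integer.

83

MSB is 0, so the value is non-negative: 01010011 = 83.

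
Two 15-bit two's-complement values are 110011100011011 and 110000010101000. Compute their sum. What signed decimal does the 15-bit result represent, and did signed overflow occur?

-14397; no overflow

110011100011011 = -6373 (signed)
110000010101000 = -8024 (signed)
  110011100011011
+ 110000010101000
= 100011111000011  (discard carry-out 1)
Result 100011111000011: MSB = 1 → 18371 − 32768 = -14397.
Both addends are negative and so is the stored result: no signed overflow.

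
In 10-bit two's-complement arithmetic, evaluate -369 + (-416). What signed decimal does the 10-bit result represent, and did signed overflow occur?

239; overflow

-369 → 1010001111
-416 → 1001100000
  1010001111
+ 1001100000
= 0011101111  (discard carry-out 1)
Result 0011101111: MSB = 0 → value 239.
Both addends are negative but the stored result is non-negative: signed overflow. The true value -369 + (-416) = -785 lies outside [-512, 511].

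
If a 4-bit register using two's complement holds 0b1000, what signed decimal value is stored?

-8

MSB is 1, so the value is negative.
Unsigned reading: 8. Subtract 2^4 = 16: 8 − 16 = -8.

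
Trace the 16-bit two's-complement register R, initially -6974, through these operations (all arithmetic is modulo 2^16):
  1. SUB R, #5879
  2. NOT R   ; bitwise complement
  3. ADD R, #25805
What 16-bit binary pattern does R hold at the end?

Start: R = -6974 = 1110010011000010.
R = -6974 − 5879 = -12853 = 1100110111001011
R = NOT 1100110111001011 = 0011001000110100 = 12852
R = 12852 + 25805 = 38657; wraps to -26879 = 1001011100000001

1001011100000001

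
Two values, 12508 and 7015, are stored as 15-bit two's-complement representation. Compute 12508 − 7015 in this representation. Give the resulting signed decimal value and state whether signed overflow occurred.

12508 → 011000011011100
7015 → 001101101100111
Subtract via negate-and-add: invert 001101101100111 + 1 = 110010010011001 (i.e. -7015).
  011000011011100
+ 110010010011001
= 001010101110101  (discard carry-out 1)
Result 001010101110101: MSB = 0 → value 5493.
Addends (after negating the subtrahend) have opposite signs, so signed overflow cannot occur.

5493; no overflow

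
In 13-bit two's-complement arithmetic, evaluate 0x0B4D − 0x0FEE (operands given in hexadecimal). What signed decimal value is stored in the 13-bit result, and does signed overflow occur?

0x0B4D = 0101101001101 = 2893 (signed)
0x0FEE = 0111111101110 = 4078 (signed)
Subtract via negate-and-add: invert 0111111101110 + 1 = 1000000010010 (i.e. -4078).
  0101101001101
+ 1000000010010
= 1101101011111
Result 1101101011111: MSB = 1 → 7007 − 8192 = -1185.
Addends (after negating the subtrahend) have opposite signs, so signed overflow cannot occur.

-1185; no overflow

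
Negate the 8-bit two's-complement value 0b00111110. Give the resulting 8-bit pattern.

11000010

Invert: 11000001. Add 1: 11000010.
Check: 00111110 = 62, 11000010 = -62.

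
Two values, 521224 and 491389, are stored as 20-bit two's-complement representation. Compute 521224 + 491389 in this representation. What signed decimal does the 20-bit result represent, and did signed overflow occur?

521224 → 01111111010000001000
491389 → 01110111111101111101
  01111111010000001000
+ 01110111111101111101
= 11110111001110000101
Result 11110111001110000101: MSB = 1 → 1012613 − 1048576 = -35963.
Both addends are non-negative but the stored result is negative: signed overflow. The true value 521224 + 491389 = 1012613 lies outside [-524288, 524287].

-35963; overflow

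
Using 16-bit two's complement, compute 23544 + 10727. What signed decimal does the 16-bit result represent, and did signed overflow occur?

-31265; overflow

23544 → 0101101111111000
10727 → 0010100111100111
  0101101111111000
+ 0010100111100111
= 1000010111011111
Result 1000010111011111: MSB = 1 → 34271 − 65536 = -31265.
Both addends are non-negative but the stored result is negative: signed overflow. The true value 23544 + 10727 = 34271 lies outside [-32768, 32767].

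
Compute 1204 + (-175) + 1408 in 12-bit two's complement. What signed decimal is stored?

-1659

1204 + (-175) = 1029 (010000000101)
1029 + 1408 = 2437 → wraps to -1659 (100110000101)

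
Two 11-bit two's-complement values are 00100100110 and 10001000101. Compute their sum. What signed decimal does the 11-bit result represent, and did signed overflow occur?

-661; no overflow

00100100110 = 294 (signed)
10001000101 = -955 (signed)
  00100100110
+ 10001000101
= 10101101011
Result 10101101011: MSB = 1 → 1387 − 2048 = -661.
Addends have opposite signs, so signed overflow cannot occur.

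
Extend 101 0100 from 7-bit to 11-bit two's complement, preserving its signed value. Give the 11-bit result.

MSB of 1010100 is 1; replicate it into the new high bits.
1111|1010100 → 11111010100 (still -44).

11111010100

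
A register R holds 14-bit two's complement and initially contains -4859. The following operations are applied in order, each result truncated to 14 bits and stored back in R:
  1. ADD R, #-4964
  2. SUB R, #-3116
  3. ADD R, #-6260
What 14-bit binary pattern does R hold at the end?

00110101011001

Start: R = -4859 = 10110100000101.
R = -4859 + (-4964) = -9823; wraps to 6561 = 01100110100001
R = 6561 − (-3116) = 9677; wraps to -6707 = 10010111001101
R = -6707 + (-6260) = -12967; wraps to 3417 = 00110101011001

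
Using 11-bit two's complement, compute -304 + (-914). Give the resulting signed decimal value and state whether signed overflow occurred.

-304 → 11011010000
-914 → 10001101110
  11011010000
+ 10001101110
= 01100111110  (discard carry-out 1)
Result 01100111110: MSB = 0 → value 830.
Both addends are negative but the stored result is non-negative: signed overflow. The true value -304 + (-914) = -1218 lies outside [-1024, 1023].

830; overflow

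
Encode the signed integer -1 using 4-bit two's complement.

1111

|-1| = 1 = 0001 in 4 bits.
Invert the bits: 1110. Add 1: 1111.
Check: 1111 reads as 15 − 16 = -1.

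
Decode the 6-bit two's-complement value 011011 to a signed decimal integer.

27

MSB is 0, so the value is non-negative: 011011 = 27.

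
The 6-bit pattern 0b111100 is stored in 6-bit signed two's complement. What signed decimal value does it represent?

-4

MSB is 1, so the value is negative.
Unsigned reading: 60. Subtract 2^6 = 64: 60 − 64 = -4.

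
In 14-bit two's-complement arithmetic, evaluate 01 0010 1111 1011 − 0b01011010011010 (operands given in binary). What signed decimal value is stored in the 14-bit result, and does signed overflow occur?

01 0010 1111 1011 → 01001011111011 = 4859 (signed)
0b01011010011010 → 01011010011010 = 5786 (signed)
Subtract via negate-and-add: invert 01011010011010 + 1 = 10100101100110 (i.e. -5786).
  01001011111011
+ 10100101100110
= 11110001100001
Result 11110001100001: MSB = 1 → 15457 − 16384 = -927.
Addends (after negating the subtrahend) have opposite signs, so signed overflow cannot occur.

-927; no overflow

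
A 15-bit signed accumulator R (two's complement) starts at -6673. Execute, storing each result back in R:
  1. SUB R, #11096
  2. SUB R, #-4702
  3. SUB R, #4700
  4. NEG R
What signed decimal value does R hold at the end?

-15001

Start: R = -6673 = 110010111101111.
R = -6673 − 11096 = -17769; wraps to 14999 = 011101010010111
R = 14999 − (-4702) = 19701; wraps to -13067 = 100110011110101
R = -13067 − 4700 = -17767; wraps to 15001 = 011101010011001
R = −(15001) = -15001 = 100010101100111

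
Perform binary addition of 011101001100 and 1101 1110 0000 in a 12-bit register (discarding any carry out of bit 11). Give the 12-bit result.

010100101100

  011101001100
+ 110111100000
= 010100101100  (discard carry-out 1)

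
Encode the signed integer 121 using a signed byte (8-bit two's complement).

01111001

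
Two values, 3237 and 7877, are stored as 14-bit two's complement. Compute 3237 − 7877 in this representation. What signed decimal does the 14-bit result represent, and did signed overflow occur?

-4640; no overflow

3237 → 00110010100101
7877 → 01111011000101
Subtract via negate-and-add: invert 01111011000101 + 1 = 10000100111011 (i.e. -7877).
  00110010100101
+ 10000100111011
= 10110111100000
Result 10110111100000: MSB = 1 → 11744 − 16384 = -4640.
Addends (after negating the subtrahend) have opposite signs, so signed overflow cannot occur.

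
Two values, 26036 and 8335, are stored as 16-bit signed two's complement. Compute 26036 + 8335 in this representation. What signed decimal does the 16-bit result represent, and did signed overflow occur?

-31165; overflow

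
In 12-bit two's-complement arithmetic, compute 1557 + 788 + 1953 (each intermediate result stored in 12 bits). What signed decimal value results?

1557 + 788 = 2345 → wraps to -1751 (100100101001)
-1751 + 1953 = 202 (000011001010)

202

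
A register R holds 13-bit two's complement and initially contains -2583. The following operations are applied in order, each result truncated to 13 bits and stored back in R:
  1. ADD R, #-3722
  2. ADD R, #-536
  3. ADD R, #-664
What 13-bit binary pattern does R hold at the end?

0001010101111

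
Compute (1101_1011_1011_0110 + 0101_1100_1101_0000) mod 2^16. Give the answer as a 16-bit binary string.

  1101101110110110
+ 0101110011010000
= 0011100010000110  (discard carry-out 1)

0011100010000110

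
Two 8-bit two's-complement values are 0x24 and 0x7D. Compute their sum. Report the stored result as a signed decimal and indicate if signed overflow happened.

-95; overflow

0x24 = 00100100 = 36 (signed)
0x7D = 01111101 = 125 (signed)
  00100100
+ 01111101
= 10100001
Result 10100001: MSB = 1 → 161 − 256 = -95.
Both addends are non-negative but the stored result is negative: signed overflow. The true value 36 + 125 = 161 lies outside [-128, 127].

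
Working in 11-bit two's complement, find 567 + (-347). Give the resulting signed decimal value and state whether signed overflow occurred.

220; no overflow

567 → 01000110111
-347 → 11010100101
  01000110111
+ 11010100101
= 00011011100  (discard carry-out 1)
Result 00011011100: MSB = 0 → value 220.
Addends have opposite signs, so signed overflow cannot occur.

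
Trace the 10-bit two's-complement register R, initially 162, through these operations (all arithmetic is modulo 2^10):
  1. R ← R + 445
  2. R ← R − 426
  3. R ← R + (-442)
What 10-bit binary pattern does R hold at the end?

Start: R = 162 = 0010100010.
R = 162 + 445 = 607; wraps to -417 = 1001011111
R = -417 − 426 = -843; wraps to 181 = 0010110101
R = 181 + (-442) = -261 = 1011111011

1011111011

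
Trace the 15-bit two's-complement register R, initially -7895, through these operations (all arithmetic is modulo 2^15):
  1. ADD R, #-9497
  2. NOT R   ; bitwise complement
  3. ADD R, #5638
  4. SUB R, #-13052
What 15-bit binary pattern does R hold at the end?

000110011110001

Start: R = -7895 = 110000100101001.
R = -7895 + (-9497) = -17392; wraps to 15376 = 011110000010000
R = NOT 011110000010000 = 100001111101111 = -15377
R = -15377 + 5638 = -9739 = 101100111110101
R = -9739 − (-13052) = 3313 = 000110011110001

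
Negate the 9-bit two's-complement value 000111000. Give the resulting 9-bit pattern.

Invert: 111000111. Add 1: 111001000.

111001000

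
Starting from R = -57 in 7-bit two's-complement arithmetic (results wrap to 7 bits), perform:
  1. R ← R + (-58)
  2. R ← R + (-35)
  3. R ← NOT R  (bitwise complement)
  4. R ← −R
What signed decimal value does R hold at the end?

-21

Start: R = -57 = 1000111.
R = -57 + (-58) = -115; wraps to 13 = 0001101
R = 13 + (-35) = -22 = 1101010
R = NOT 1101010 = 0010101 = 21
R = −(21) = -21 = 1101011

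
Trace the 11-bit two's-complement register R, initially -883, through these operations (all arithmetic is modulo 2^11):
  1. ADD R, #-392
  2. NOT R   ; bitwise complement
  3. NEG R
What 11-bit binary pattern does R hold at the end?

Start: R = -883 = 10010001101.
R = -883 + (-392) = -1275; wraps to 773 = 01100000101
R = NOT 01100000101 = 10011111010 = -774
R = −(-774) = 774 = 01100000110

01100000110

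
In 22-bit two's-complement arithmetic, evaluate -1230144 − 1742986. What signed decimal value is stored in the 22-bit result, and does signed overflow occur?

1221174; overflow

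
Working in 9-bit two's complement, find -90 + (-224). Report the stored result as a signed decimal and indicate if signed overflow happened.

198; overflow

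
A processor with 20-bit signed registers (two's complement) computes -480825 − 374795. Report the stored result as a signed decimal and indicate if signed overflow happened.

-480825 → 10001010100111000111
374795 → 01011011100000001011
Subtract via negate-and-add: invert 01011011100000001011 + 1 = 10100100011111110101 (i.e. -374795).
  10001010100111000111
+ 10100100011111110101
= 00101111000110111100  (discard carry-out 1)
Result 00101111000110111100: MSB = 0 → value 192956.
Both addends (after negating the subtrahend) are negative but the stored result is non-negative: signed overflow. The true value -480825 − 374795 = -855620 lies outside [-524288, 524287].

192956; overflow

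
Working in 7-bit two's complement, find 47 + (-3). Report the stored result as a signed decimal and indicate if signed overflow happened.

47 → 0101111
-3 → 1111101
  0101111
+ 1111101
= 0101100  (discard carry-out 1)
Result 0101100: MSB = 0 → value 44.
Addends have opposite signs, so signed overflow cannot occur.

44; no overflow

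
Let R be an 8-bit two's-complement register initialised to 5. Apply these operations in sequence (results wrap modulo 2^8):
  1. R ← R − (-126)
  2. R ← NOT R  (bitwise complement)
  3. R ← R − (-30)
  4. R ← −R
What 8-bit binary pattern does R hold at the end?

Start: R = 5 = 00000101.
R = 5 − (-126) = 131; wraps to -125 = 10000011
R = NOT 10000011 = 01111100 = 124
R = 124 − (-30) = 154; wraps to -102 = 10011010
R = −(-102) = 102 = 01100110

01100110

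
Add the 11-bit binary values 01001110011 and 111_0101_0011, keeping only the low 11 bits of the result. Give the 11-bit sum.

  01001110011
+ 11101010011
= 00111000110  (discard carry-out 1)

00111000110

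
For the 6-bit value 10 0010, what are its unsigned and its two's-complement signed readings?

unsigned = 34, signed = -30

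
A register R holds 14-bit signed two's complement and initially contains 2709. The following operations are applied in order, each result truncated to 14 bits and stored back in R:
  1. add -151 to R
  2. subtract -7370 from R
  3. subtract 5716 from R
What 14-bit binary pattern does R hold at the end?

01000001110100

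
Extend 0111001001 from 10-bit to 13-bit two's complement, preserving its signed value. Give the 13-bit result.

0000111001001

MSB of 0111001001 is 0; replicate it into the new high bits.
000|0111001001 → 0000111001001 (still 457).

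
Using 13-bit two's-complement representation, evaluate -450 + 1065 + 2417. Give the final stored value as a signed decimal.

-450 + 1065 = 615 (0001001100111)
615 + 2417 = 3032 (0101111011000)

3032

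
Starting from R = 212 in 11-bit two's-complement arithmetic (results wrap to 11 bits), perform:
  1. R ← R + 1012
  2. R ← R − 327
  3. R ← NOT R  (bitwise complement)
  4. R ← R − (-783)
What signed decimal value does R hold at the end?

-115

Start: R = 212 = 00011010100.
R = 212 + 1012 = 1224; wraps to -824 = 10011001000
R = -824 − 327 = -1151; wraps to 897 = 01110000001
R = NOT 01110000001 = 10001111110 = -898
R = -898 − (-783) = -115 = 11110001101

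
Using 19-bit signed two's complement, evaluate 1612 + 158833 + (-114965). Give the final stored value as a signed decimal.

1612 + 158833 = 160445 (0100111001010111101)
160445 + (-114965) = 45480 (0001011000110101000)

45480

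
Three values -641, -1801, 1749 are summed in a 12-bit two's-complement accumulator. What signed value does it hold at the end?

-641 + (-1801) = -2442 → wraps to 1654 (011001110110)
1654 + 1749 = 3403 → wraps to -693 (110101001011)

-693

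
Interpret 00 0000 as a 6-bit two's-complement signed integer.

0

MSB is 0, so the value is non-negative: 000000 = 0.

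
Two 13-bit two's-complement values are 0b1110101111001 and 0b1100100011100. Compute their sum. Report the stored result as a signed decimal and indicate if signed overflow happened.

-2411; no overflow

0b1110101111001 → 1110101111001 = -647 (signed)
0b1100100011100 → 1100100011100 = -1764 (signed)
  1110101111001
+ 1100100011100
= 1011010010101  (discard carry-out 1)
Result 1011010010101: MSB = 1 → 5781 − 8192 = -2411.
Both addends are negative and so is the stored result: no signed overflow.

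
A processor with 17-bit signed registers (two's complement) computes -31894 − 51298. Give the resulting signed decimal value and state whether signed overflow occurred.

47880; overflow

-31894 → 11000001101101010
51298 → 01100100001100010
Subtract via negate-and-add: invert 01100100001100010 + 1 = 10011011110011110 (i.e. -51298).
  11000001101101010
+ 10011011110011110
= 01011101100001000  (discard carry-out 1)
Result 01011101100001000: MSB = 0 → value 47880.
Both addends (after negating the subtrahend) are negative but the stored result is non-negative: signed overflow. The true value -31894 − 51298 = -83192 lies outside [-65536, 65535].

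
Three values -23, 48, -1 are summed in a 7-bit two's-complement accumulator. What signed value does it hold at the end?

-23 + 48 = 25 (0011001)
25 + (-1) = 24 (0011000)

24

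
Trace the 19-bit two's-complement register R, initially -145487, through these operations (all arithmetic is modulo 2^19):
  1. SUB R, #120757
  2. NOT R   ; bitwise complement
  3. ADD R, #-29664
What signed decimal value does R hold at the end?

236579

Start: R = -145487 = 1011100011110110001.
R = -145487 − 120757 = -266244; wraps to 258044 = 0111110111111111100
R = NOT 0111110111111111100 = 1000001000000000011 = -258045
R = -258045 + (-29664) = -287709; wraps to 236579 = 0111001110000100011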